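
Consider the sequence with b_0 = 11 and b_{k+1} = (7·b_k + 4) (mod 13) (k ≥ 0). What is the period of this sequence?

12

We have b_0 = 11, b_1 = 3, b_2 = 12, b_3 = 10, b_4 = 9, b_5 = 2, b_6 = 5, b_7 = 0, b_8 = 4, b_9 = 6, b_{10} = 7, b_{11} = 1, b_{12} = 11.
The sequence repeats with period 12.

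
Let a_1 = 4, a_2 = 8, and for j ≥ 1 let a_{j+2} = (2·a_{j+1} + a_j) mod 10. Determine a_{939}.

0

Computing terms: a_1 = 4; a_2 = 8; a_3 = 0; a_4 = 8; a_5 = 6; a_6 = 0; a_7 = 6; a_8 = 2; a_9 = 0; a_{10} = 2; a_{11} = 4; a_{12} = 0; a_{13} = 4; a_{14} = 8.
The sequence repeats with period 12.
(939 - 1) mod 12 = 2, so a_{939} = a_3 = 0.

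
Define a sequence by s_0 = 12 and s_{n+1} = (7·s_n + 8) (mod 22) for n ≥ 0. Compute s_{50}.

12

Listing terms: s_0 = 12,  s_1 = 4,  s_2 = 14,  s_3 = 18,  s_4 = 2,  s_5 = 0,  s_6 = 8,  s_7 = 20,  s_8 = 16,  s_9 = 10,  s_{10} = 12.
Since s_{10} = s_0 = 12, the sequence is periodic with period 10.
So s_{50} = s_{0 + ((50-0) mod 10)} = s_0 = 12.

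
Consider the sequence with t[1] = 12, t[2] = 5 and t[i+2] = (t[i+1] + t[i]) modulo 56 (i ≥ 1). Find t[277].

t[1] = 12; t[2] = 5; t[3] = 17; t[4] = 22; t[5] = 39; t[6] = 5; t[7] = 44; t[8] = 49; t[9] = 37; t[10] = 30; t[11] = 11; t[12] = 41; t[13] = 52; t[14] = 37; t[15] = 33; t[16] = 14; t[17] = 47; t[18] = 5; t[19] = 52; t[20] = 1; t[21] = 53; t[22] = 54; t[23] = 51; t[24] = 49; t[25] = 44; t[26] = 37; t[27] = 25; t[28] = 6; t[29] = 31; t[30] = 37; t[31] = 12; t[32] = 49; t[33] = 5; t[34] = 54; t[35] = 3; t[36] = 1; t[37] = 4; t[38] = 5; t[39] = 9; t[40] = 14; t[41] = 23; t[42] = 37; t[43] = 4; t[44] = 41; t[45] = 45; t[46] = 30; t[47] = 19; t[48] = 49; t[49] = 12; t[50] = 5.
Since (t[49], t[50]) = (t[1], t[2]) = (12, 5) (two consecutive terms determine the rest), the sequence is periodic with period 48.
So t[277] = t[1 + ((277-1) mod 48)] = t[37] = 4.

4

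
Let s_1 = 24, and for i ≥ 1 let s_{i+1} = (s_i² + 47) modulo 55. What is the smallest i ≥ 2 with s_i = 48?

8

Listing terms: s_1 = 24, s_2 = 18, s_3 = 41, s_4 = 23, s_5 = 26, s_6 = 8, s_7 = 1, s_8 = 48, s_9 = 41.
Since s_9 = s_3 = 41, the sequence is eventually periodic: after a pre-period of length 2 it cycles with period 6.
The value 48 first appears (with i ≥ 2) at s_8.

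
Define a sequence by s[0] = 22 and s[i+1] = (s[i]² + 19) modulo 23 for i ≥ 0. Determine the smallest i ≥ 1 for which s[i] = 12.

6

We have s[0] = 22, s[1] = 20, s[2] = 5, s[3] = 21, s[4] = 0, s[5] = 19, s[6] = 12, s[7] = 2, s[8] = 0.
Since s[8] = s[4] = 0, the sequence is eventually periodic: after a pre-period of length 4 it cycles with period 4.
The value 12 first appears (with i ≥ 1) at s[6].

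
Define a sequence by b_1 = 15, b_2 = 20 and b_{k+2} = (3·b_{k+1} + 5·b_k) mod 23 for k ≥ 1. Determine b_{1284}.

8

We have b_1 = 15,  b_2 = 20,  b_3 = 20,  b_4 = 22,  b_5 = 5,  b_6 = 10,  b_7 = 9,  b_8 = 8,  b_9 = 0,  b_{10} = 17,  b_{11} = 5,  b_{12} = 8,  b_{13} = 3,  b_{14} = 3,  b_{15} = 1,  b_{16} = 18,  b_{17} = 13,  b_{18} = 14,  b_{19} = 15,  b_{20} = 0,  b_{21} = 6,  b_{22} = 18,  b_{23} = 15,  b_{24} = 20.
Since (b_{23}, b_{24}) = (b_1, b_2) = (15, 20) (two consecutive terms determine the rest), the sequence is periodic with period 22.
So b_{1284} = b_{1 + ((1284-1) mod 22)} = b_8 = 8.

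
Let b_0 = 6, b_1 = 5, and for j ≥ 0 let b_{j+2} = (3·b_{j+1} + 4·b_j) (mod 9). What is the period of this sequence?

b_0 = 6, b_1 = 5, b_2 = 3, b_3 = 2, b_4 = 0, b_5 = 8, b_6 = 6, b_7 = 5.
The sequence repeats with period 6.

6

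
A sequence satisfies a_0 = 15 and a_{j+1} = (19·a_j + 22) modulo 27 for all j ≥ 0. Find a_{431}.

We have a_0 = 15, a_1 = 10, a_2 = 23, a_3 = 0, a_4 = 22, a_5 = 8, a_6 = 12, a_7 = 7, a_8 = 20, a_9 = 24, a_{10} = 19, a_{11} = 5, a_{12} = 9, a_{13} = 4, a_{14} = 17, a_{15} = 21, a_{16} = 16, a_{17} = 2, a_{18} = 6, a_{19} = 1, a_{20} = 14, a_{21} = 18, a_{22} = 13, a_{23} = 26, a_{24} = 3, a_{25} = 25, a_{26} = 11, a_{27} = 15.
The sequence repeats with period 27.
(431 - 0) mod 27 = 26, so a_{431} = a_{26} = 11.

11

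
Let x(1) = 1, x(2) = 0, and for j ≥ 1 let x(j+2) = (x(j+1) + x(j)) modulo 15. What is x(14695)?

Computing terms: x(1) = 1, x(2) = 0, x(3) = 1, x(4) = 1, x(5) = 2, x(6) = 3, x(7) = 5, x(8) = 8, x(9) = 13, x(10) = 6, x(11) = 4, x(12) = 10, x(13) = 14, x(14) = 9, x(15) = 8, x(16) = 2, x(17) = 10, x(18) = 12, x(19) = 7, x(20) = 4, x(21) = 11, x(22) = 0, x(23) = 11, x(24) = 11, x(25) = 7, x(26) = 3, x(27) = 10, x(28) = 13, x(29) = 8, x(30) = 6, x(31) = 14, x(32) = 5, x(33) = 4, x(34) = 9, x(35) = 13, x(36) = 7, x(37) = 5, x(38) = 12, x(39) = 2, x(40) = 14, x(41) = 1, x(42) = 0.
The sequence repeats with period 40.
So x(14695) = x(1 + ((14695-1) mod 40)) = x(15) = 8.

8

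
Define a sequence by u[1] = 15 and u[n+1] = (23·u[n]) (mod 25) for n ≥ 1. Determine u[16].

5

Computing terms: u[1] = 15, u[2] = 20, u[3] = 10, u[4] = 5, u[5] = 15.
The sequence repeats with period 4.
So u[16] = u[1 + ((16-1) mod 4)] = u[4] = 5.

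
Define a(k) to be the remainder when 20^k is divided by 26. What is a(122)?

Computing terms: a(0) = 1,  a(1) = 20,  a(2) = 10,  a(3) = 18,  a(4) = 22,  a(5) = 24,  a(6) = 12,  a(7) = 6,  a(8) = 16,  a(9) = 8,  a(10) = 4,  a(11) = 2,  a(12) = 14,  a(13) = 20.
Since a(13) = a(1) = 20, the sequence is eventually periodic: after a pre-period of length 1 it cycles with period 12.
For k ≥ 1, a(k) depends only on (k - 1) mod 12. (122 - 1) mod 12 = 1, so a(122) = a(2) = 10.

10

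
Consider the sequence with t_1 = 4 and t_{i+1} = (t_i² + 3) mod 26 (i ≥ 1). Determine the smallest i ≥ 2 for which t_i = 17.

t_1 = 4,  t_2 = 19,  t_3 = 0,  t_4 = 3,  t_5 = 12,  t_6 = 17,  t_7 = 6,  t_8 = 13,  t_9 = 16,  t_{10} = 25,  t_{11} = 4.
The sequence repeats with period 10.
The value 17 first appears (with i ≥ 2) at t_6.

6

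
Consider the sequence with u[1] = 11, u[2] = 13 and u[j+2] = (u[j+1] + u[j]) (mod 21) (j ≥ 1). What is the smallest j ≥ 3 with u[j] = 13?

u[1] = 11, u[2] = 13, u[3] = 3, u[4] = 16, u[5] = 19, u[6] = 14, u[7] = 12, u[8] = 5, u[9] = 17, u[10] = 1, u[11] = 18, u[12] = 19, u[13] = 16, u[14] = 14, u[15] = 9, u[16] = 2, u[17] = 11, u[18] = 13.
The sequence repeats with period 16.
The value 13 next appears (with j ≥ 3) at u[18].

18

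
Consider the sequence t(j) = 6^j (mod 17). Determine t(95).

Listing terms: t(1) = 6; t(2) = 2; t(3) = 12; t(4) = 4; t(5) = 7; t(6) = 8; t(7) = 14; t(8) = 16; t(9) = 11; t(10) = 15; t(11) = 5; t(12) = 13; t(13) = 10; t(14) = 9; t(15) = 3; t(16) = 1; t(17) = 6.
Since t(17) = t(1) = 6, the sequence is periodic with period 16.
(95 - 1) mod 16 = 14, so t(95) = t(15) = 3.

3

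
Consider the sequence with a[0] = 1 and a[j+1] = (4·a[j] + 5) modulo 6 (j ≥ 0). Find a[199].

We have a[0] = 1; a[1] = 3; a[2] = 5; a[3] = 1.
The sequence repeats with period 3.
(199 - 0) mod 3 = 1, so a[199] = a[1] = 3.

3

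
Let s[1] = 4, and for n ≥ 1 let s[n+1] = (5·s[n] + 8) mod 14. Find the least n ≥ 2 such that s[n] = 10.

We have s[1] = 4, s[2] = 0, s[3] = 8, s[4] = 6, s[5] = 10, s[6] = 2, s[7] = 4.
The sequence repeats with period 6.
The value 10 first appears (with n ≥ 2) at s[5].

5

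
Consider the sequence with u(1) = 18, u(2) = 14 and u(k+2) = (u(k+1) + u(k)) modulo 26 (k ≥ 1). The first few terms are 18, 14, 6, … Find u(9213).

We have u(1) = 18,  u(2) = 14,  u(3) = 6,  u(4) = 20,  u(5) = 0,  u(6) = 20,  u(7) = 20,  u(8) = 14,  u(9) = 8,  u(10) = 22,  u(11) = 4,  u(12) = 0,  u(13) = 4,  u(14) = 4,  u(15) = 8,  u(16) = 12,  u(17) = 20,  u(18) = 6,  u(19) = 0,  u(20) = 6,  u(21) = 6,  u(22) = 12,  u(23) = 18,  u(24) = 4,  u(25) = 22,  u(26) = 0,  u(27) = 22,  u(28) = 22,  u(29) = 18,  u(30) = 14.
The sequence repeats with period 28.
(9213 - 1) mod 28 = 0, so u(9213) = u(1) = 18.

18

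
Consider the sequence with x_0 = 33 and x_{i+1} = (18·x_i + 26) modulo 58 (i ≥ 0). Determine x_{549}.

16

Computing terms: x_0 = 33,  x_1 = 40,  x_2 = 50,  x_3 = 56,  x_4 = 48,  x_5 = 20,  x_6 = 38,  x_7 = 14,  x_8 = 46,  x_9 = 42,  x_{10} = 28,  x_{11} = 8,  x_{12} = 54,  x_{13} = 12,  x_{14} = 10,  x_{15} = 32,  x_{16} = 22,  x_{17} = 16,  x_{18} = 24,  x_{19} = 52,  x_{20} = 34,  x_{21} = 0,  x_{22} = 26,  x_{23} = 30,  x_{24} = 44,  x_{25} = 6,  x_{26} = 18,  x_{27} = 2,  x_{28} = 4,  x_{29} = 40.
Since x_{29} = x_1 = 40, the sequence is eventually periodic: after a pre-period of length 1 it cycles with period 28.
For i ≥ 1, x_i depends only on (i - 1) mod 28. (549 - 1) mod 28 = 16, so x_{549} = x_{17} = 16.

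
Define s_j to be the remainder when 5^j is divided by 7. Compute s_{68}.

4

Listing terms: s_0 = 1, s_1 = 5, s_2 = 4, s_3 = 6, s_4 = 2, s_5 = 3, s_6 = 1.
The sequence repeats with period 6.
So s_{68} = s_{0 + ((68-0) mod 6)} = s_2 = 4.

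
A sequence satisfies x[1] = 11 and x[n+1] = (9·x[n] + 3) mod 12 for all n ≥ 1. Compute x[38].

6

We have x[1] = 11; x[2] = 6; x[3] = 9; x[4] = 0; x[5] = 3; x[6] = 6.
Since x[6] = x[2] = 6, the sequence is eventually periodic: after a pre-period of length 1 it cycles with period 4.
For n ≥ 2, x[n] depends only on (n - 2) mod 4. (38 - 2) mod 4 = 0, so x[38] = x[2] = 6.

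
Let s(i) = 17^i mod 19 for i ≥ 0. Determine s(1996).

5

Computing terms: s(0) = 1,  s(1) = 17,  s(2) = 4,  s(3) = 11,  s(4) = 16,  s(5) = 6,  s(6) = 7,  s(7) = 5,  s(8) = 9,  s(9) = 1.
The sequence repeats with period 9.
So s(1996) = s(0 + ((1996-0) mod 9)) = s(7) = 5.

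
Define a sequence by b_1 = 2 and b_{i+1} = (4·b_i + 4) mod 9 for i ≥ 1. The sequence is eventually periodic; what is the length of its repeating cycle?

We have b_1 = 2; b_2 = 3; b_3 = 7; b_4 = 5; b_5 = 6; b_6 = 1; b_7 = 8; b_8 = 0; b_9 = 4; b_{10} = 2.
The sequence repeats with period 9.

9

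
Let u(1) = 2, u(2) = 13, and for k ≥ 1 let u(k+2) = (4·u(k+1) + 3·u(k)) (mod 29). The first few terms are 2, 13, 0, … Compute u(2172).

u(1) = 2, u(2) = 13, u(3) = 0, u(4) = 10, u(5) = 11, u(6) = 16, u(7) = 10, u(8) = 1, u(9) = 5, u(10) = 23, u(11) = 20, u(12) = 4, u(13) = 18, u(14) = 26, u(15) = 13, u(16) = 14, u(17) = 8, u(18) = 16, u(19) = 1, u(20) = 23, u(21) = 8, u(22) = 14, u(23) = 22, u(24) = 14, u(25) = 6, u(26) = 8, u(27) = 21, u(28) = 21, u(29) = 2, u(30) = 13.
The sequence repeats with period 28.
(2172 - 1) mod 28 = 15, so u(2172) = u(16) = 14.

14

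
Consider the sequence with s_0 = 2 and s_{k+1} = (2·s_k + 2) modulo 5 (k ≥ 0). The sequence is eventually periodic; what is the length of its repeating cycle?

4

s_0 = 2; s_1 = 1; s_2 = 4; s_3 = 0; s_4 = 2.
The sequence repeats with period 4.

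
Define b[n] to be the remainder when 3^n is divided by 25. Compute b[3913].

Listing terms: b[1] = 3, b[2] = 9, b[3] = 2, b[4] = 6, b[5] = 18, b[6] = 4, b[7] = 12, b[8] = 11, b[9] = 8, b[10] = 24, b[11] = 22, b[12] = 16, b[13] = 23, b[14] = 19, b[15] = 7, b[16] = 21, b[17] = 13, b[18] = 14, b[19] = 17, b[20] = 1, b[21] = 3.
Since b[21] = b[1] = 3, the sequence is periodic with period 20.
So b[3913] = b[1 + ((3913-1) mod 20)] = b[13] = 23.

23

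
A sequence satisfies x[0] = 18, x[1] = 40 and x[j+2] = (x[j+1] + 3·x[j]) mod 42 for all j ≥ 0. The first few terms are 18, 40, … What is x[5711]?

40

x[0] = 18,  x[1] = 40,  x[2] = 10,  x[3] = 4,  x[4] = 34,  x[5] = 4,  x[6] = 22,  x[7] = 34,  x[8] = 16,  x[9] = 34,  x[10] = 40,  x[11] = 16,  x[12] = 10,  x[13] = 16,  x[14] = 4,  x[15] = 10,  x[16] = 22,  x[17] = 10,  x[18] = 34,  x[19] = 22,  x[20] = 40,  x[21] = 22,  x[22] = 16,  x[23] = 40,  x[24] = 4,  x[25] = 40,  x[26] = 10.
Since (x[25], x[26]) = (x[1], x[2]) = (40, 10) (two consecutive terms determine the rest), the sequence is eventually periodic: after a pre-period of length 1 it cycles with period 24.
For j ≥ 1, x[j] depends only on (j - 1) mod 24. (5711 - 1) mod 24 = 22, so x[5711] = x[23] = 40.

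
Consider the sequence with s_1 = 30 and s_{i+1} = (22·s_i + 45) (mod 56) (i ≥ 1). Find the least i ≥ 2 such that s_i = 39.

s_1 = 30,  s_2 = 33,  s_3 = 43,  s_4 = 39,  s_5 = 7,  s_6 = 31,  s_7 = 55,  s_8 = 23,  s_9 = 47,  s_{10} = 15,  s_{11} = 39.
Since s_{11} = s_4 = 39, the sequence is eventually periodic: after a pre-period of length 3 it cycles with period 7.
The value 39 first appears (with i ≥ 2) at s_4.

4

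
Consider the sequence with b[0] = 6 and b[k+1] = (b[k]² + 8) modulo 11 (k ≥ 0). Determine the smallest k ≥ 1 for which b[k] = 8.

2

We have b[0] = 6; b[1] = 0; b[2] = 8; b[3] = 6.
Since b[3] = b[0] = 6, the sequence is periodic with period 3.
The value 8 first appears (with k ≥ 1) at b[2].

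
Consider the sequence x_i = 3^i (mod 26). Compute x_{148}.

3

We have x_0 = 1, x_1 = 3, x_2 = 9, x_3 = 1.
The sequence repeats with period 3.
So x_{148} = x_{0 + ((148-0) mod 3)} = x_1 = 3.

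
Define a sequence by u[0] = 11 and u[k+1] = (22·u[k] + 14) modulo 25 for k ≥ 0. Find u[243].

We have u[0] = 11, u[1] = 6, u[2] = 21, u[3] = 1, u[4] = 11.
Since u[4] = u[0] = 11, the sequence is periodic with period 4.
So u[243] = u[0 + ((243-0) mod 4)] = u[3] = 1.

1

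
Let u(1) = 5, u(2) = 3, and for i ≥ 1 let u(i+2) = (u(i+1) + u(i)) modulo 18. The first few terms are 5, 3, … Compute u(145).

Listing terms: u(1) = 5,  u(2) = 3,  u(3) = 8,  u(4) = 11,  u(5) = 1,  u(6) = 12,  u(7) = 13,  u(8) = 7,  u(9) = 2,  u(10) = 9,  u(11) = 11,  u(12) = 2,  u(13) = 13,  u(14) = 15,  u(15) = 10,  u(16) = 7,  u(17) = 17,  u(18) = 6,  u(19) = 5,  u(20) = 11,  u(21) = 16,  u(22) = 9,  u(23) = 7,  u(24) = 16,  u(25) = 5,  u(26) = 3.
Since (u(25), u(26)) = (u(1), u(2)) = (5, 3) (two consecutive terms determine the rest), the sequence is periodic with period 24.
So u(145) = u(1 + ((145-1) mod 24)) = u(1) = 5.

5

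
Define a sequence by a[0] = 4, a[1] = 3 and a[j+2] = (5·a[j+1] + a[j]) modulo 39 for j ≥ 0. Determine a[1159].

10

We have a[0] = 4,  a[1] = 3,  a[2] = 19,  a[3] = 20,  a[4] = 2,  a[5] = 30,  a[6] = 35,  a[7] = 10,  a[8] = 7,  a[9] = 6,  a[10] = 37,  a[11] = 35,  a[12] = 17,  a[13] = 3,  a[14] = 32,  a[15] = 7,  a[16] = 28,  a[17] = 30,  a[18] = 22,  a[19] = 23,  a[20] = 20,  a[21] = 6,  a[22] = 11,  a[23] = 22,  a[24] = 4,  a[25] = 3.
Since (a[24], a[25]) = (a[0], a[1]) = (4, 3) (two consecutive terms determine the rest), the sequence is periodic with period 24.
So a[1159] = a[0 + ((1159-0) mod 24)] = a[7] = 10.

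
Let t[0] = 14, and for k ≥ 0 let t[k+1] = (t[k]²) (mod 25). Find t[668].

11

t[0] = 14; t[1] = 21; t[2] = 16; t[3] = 6; t[4] = 11; t[5] = 21.
Since t[5] = t[1] = 21, the sequence is eventually periodic: after a pre-period of length 1 it cycles with period 4.
For k ≥ 1, t[k] depends only on (k - 1) mod 4. (668 - 1) mod 4 = 3, so t[668] = t[4] = 11.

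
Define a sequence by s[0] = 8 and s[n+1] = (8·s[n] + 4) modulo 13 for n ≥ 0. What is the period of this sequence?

Computing terms: s[0] = 8,  s[1] = 3,  s[2] = 2,  s[3] = 7,  s[4] = 8.
The sequence repeats with period 4.

4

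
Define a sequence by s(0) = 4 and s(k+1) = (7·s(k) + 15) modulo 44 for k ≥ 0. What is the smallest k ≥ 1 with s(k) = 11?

9

s(0) = 4, s(1) = 43, s(2) = 8, s(3) = 27, s(4) = 28, s(5) = 35, s(6) = 40, s(7) = 31, s(8) = 12, s(9) = 11, s(10) = 4.
The sequence repeats with period 10.
The value 11 first appears (with k ≥ 1) at s(9).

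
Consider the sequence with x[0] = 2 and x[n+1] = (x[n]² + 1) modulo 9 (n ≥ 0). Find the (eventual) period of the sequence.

Computing terms: x[0] = 2; x[1] = 5; x[2] = 8; x[3] = 2.
Since x[3] = x[0] = 2, the sequence is periodic with period 3.

3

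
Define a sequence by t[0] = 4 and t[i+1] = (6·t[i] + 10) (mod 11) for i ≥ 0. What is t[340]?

We have t[0] = 4,  t[1] = 1,  t[2] = 5,  t[3] = 7,  t[4] = 8,  t[5] = 3,  t[6] = 6,  t[7] = 2,  t[8] = 0,  t[9] = 10,  t[10] = 4.
The sequence repeats with period 10.
So t[340] = t[0 + ((340-0) mod 10)] = t[0] = 4.

4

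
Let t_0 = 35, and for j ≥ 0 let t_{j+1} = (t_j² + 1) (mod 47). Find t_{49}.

Computing terms: t_0 = 35; t_1 = 4; t_2 = 17; t_3 = 8; t_4 = 18; t_5 = 43; t_6 = 17.
Since t_6 = t_2 = 17, the sequence is eventually periodic: after a pre-period of length 2 it cycles with period 4.
For j ≥ 2, t_j depends only on (j - 2) mod 4. (49 - 2) mod 4 = 3, so t_{49} = t_5 = 43.

43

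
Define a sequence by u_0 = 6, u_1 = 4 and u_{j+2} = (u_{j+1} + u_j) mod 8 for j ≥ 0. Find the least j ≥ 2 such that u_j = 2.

2

We have u_0 = 6,  u_1 = 4,  u_2 = 2,  u_3 = 6,  u_4 = 0,  u_5 = 6,  u_6 = 6,  u_7 = 4.
Since (u_6, u_7) = (u_0, u_1) = (6, 4) (two consecutive terms determine the rest), the sequence is periodic with period 6.
The value 2 first appears (with j ≥ 2) at u_2.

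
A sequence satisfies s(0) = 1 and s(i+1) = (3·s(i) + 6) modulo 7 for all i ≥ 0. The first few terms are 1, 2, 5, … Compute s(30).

1

Listing terms: s(0) = 1; s(1) = 2; s(2) = 5; s(3) = 0; s(4) = 6; s(5) = 3; s(6) = 1.
Since s(6) = s(0) = 1, the sequence is periodic with period 6.
(30 - 0) mod 6 = 0, so s(30) = s(0) = 1.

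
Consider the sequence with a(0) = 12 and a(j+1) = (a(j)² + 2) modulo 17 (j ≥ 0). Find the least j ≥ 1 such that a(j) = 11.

8

Listing terms: a(0) = 12,  a(1) = 10,  a(2) = 0,  a(3) = 2,  a(4) = 6,  a(5) = 4,  a(6) = 1,  a(7) = 3,  a(8) = 11,  a(9) = 4.
Since a(9) = a(5) = 4, the sequence is eventually periodic: after a pre-period of length 5 it cycles with period 4.
The value 11 first appears (with j ≥ 1) at a(8).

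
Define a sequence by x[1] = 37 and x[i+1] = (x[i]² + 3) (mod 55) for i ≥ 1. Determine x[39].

12

We have x[1] = 37, x[2] = 52, x[3] = 12, x[4] = 37.
Since x[4] = x[1] = 37, the sequence is periodic with period 3.
So x[39] = x[1 + ((39-1) mod 3)] = x[3] = 12.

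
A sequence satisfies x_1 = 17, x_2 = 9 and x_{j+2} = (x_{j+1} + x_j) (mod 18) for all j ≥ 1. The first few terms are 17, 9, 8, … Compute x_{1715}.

x_1 = 17, x_2 = 9, x_3 = 8, x_4 = 17, x_5 = 7, x_6 = 6, x_7 = 13, x_8 = 1, x_9 = 14, x_{10} = 15, x_{11} = 11, x_{12} = 8, x_{13} = 1, x_{14} = 9, x_{15} = 10, x_{16} = 1, x_{17} = 11, x_{18} = 12, x_{19} = 5, x_{20} = 17, x_{21} = 4, x_{22} = 3, x_{23} = 7, x_{24} = 10, x_{25} = 17, x_{26} = 9.
The sequence repeats with period 24.
So x_{1715} = x_{1 + ((1715-1) mod 24)} = x_{11} = 11.

11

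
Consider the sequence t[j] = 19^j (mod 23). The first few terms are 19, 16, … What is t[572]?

1

t[1] = 19,  t[2] = 16,  t[3] = 5,  t[4] = 3,  t[5] = 11,  t[6] = 2,  t[7] = 15,  t[8] = 9,  t[9] = 10,  t[10] = 6,  t[11] = 22,  t[12] = 4,  t[13] = 7,  t[14] = 18,  t[15] = 20,  t[16] = 12,  t[17] = 21,  t[18] = 8,  t[19] = 14,  t[20] = 13,  t[21] = 17,  t[22] = 1,  t[23] = 19.
Since t[23] = t[1] = 19, the sequence is periodic with period 22.
So t[572] = t[1 + ((572-1) mod 22)] = t[22] = 1.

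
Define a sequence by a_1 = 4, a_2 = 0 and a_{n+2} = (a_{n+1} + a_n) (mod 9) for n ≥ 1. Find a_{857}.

1

Listing terms: a_1 = 4; a_2 = 0; a_3 = 4; a_4 = 4; a_5 = 8; a_6 = 3; a_7 = 2; a_8 = 5; a_9 = 7; a_{10} = 3; a_{11} = 1; a_{12} = 4; a_{13} = 5; a_{14} = 0; a_{15} = 5; a_{16} = 5; a_{17} = 1; a_{18} = 6; a_{19} = 7; a_{20} = 4; a_{21} = 2; a_{22} = 6; a_{23} = 8; a_{24} = 5; a_{25} = 4; a_{26} = 0.
Since (a_{25}, a_{26}) = (a_1, a_2) = (4, 0) (two consecutive terms determine the rest), the sequence is periodic with period 24.
(857 - 1) mod 24 = 16, so a_{857} = a_{17} = 1.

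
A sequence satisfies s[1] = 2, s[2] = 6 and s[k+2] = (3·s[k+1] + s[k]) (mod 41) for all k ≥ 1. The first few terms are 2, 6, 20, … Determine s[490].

We have s[1] = 2, s[2] = 6, s[3] = 20, s[4] = 25, s[5] = 13, s[6] = 23, s[7] = 0, s[8] = 23, s[9] = 28, s[10] = 25, s[11] = 21, s[12] = 6, s[13] = 39, s[14] = 0, s[15] = 39, s[16] = 35, s[17] = 21, s[18] = 16, s[19] = 28, s[20] = 18, s[21] = 0, s[22] = 18, s[23] = 13, s[24] = 16, s[25] = 20, s[26] = 35, s[27] = 2, s[28] = 0, s[29] = 2, s[30] = 6.
The sequence repeats with period 28.
So s[490] = s[1 + ((490-1) mod 28)] = s[14] = 0.

0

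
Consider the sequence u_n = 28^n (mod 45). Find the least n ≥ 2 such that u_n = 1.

We have u_1 = 28, u_2 = 19, u_3 = 37, u_4 = 1, u_5 = 28.
The sequence repeats with period 4.
The value 1 first appears (with n ≥ 2) at u_4.

4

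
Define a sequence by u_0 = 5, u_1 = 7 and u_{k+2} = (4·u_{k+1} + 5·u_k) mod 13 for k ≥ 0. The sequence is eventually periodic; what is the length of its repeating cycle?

4

We have u_0 = 5, u_1 = 7, u_2 = 1, u_3 = 0, u_4 = 5, u_5 = 7.
The sequence repeats with period 4.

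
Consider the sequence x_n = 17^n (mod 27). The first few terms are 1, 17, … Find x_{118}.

10

Listing terms: x_0 = 1; x_1 = 17; x_2 = 19; x_3 = 26; x_4 = 10; x_5 = 8; x_6 = 1.
The sequence repeats with period 6.
(118 - 0) mod 6 = 4, so x_{118} = x_4 = 10.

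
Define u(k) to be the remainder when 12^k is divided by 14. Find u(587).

Computing terms: u(1) = 12, u(2) = 4, u(3) = 6, u(4) = 2, u(5) = 10, u(6) = 8, u(7) = 12.
Since u(7) = u(1) = 12, the sequence is periodic with period 6.
So u(587) = u(1 + ((587-1) mod 6)) = u(5) = 10.

10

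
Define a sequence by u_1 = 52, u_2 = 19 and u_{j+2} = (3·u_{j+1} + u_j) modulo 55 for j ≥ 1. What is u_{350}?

Listing terms: u_1 = 52,  u_2 = 19,  u_3 = 54,  u_4 = 16,  u_5 = 47,  u_6 = 47,  u_7 = 23,  u_8 = 6,  u_9 = 41,  u_{10} = 19,  u_{11} = 43,  u_{12} = 38,  u_{13} = 47,  u_{14} = 14,  u_{15} = 34,  u_{16} = 6,  u_{17} = 52,  u_{18} = 52,  u_{19} = 43,  u_{20} = 16,  u_{21} = 36,  u_{22} = 14,  u_{23} = 23,  u_{24} = 28,  u_{25} = 52,  u_{26} = 19.
The sequence repeats with period 24.
So u_{350} = u_{1 + ((350-1) mod 24)} = u_{14} = 14.

14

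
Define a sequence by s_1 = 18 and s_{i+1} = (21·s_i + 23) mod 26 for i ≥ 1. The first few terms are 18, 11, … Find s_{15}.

20

Listing terms: s_1 = 18,  s_2 = 11,  s_3 = 20,  s_4 = 1,  s_5 = 18.
Since s_5 = s_1 = 18, the sequence is periodic with period 4.
(15 - 1) mod 4 = 2, so s_{15} = s_3 = 20.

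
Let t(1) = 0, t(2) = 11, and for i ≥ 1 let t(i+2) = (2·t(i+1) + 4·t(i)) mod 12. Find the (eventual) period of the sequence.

8

t(1) = 0, t(2) = 11, t(3) = 10, t(4) = 4, t(5) = 0, t(6) = 4, t(7) = 8, t(8) = 8, t(9) = 0, t(10) = 8, t(11) = 4, t(12) = 4, t(13) = 0.
Since (t(12), t(13)) = (t(4), t(5)) = (4, 0) (two consecutive terms determine the rest), the sequence is eventually periodic: after a pre-period of length 3 it cycles with period 8.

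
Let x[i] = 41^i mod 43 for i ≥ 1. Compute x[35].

1

Listing terms: x[1] = 41; x[2] = 4; x[3] = 35; x[4] = 16; x[5] = 11; x[6] = 21; x[7] = 1; x[8] = 41.
The sequence repeats with period 7.
So x[35] = x[1 + ((35-1) mod 7)] = x[7] = 1.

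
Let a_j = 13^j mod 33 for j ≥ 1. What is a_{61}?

We have a_1 = 13,  a_2 = 4,  a_3 = 19,  a_4 = 16,  a_5 = 10,  a_6 = 31,  a_7 = 7,  a_8 = 25,  a_9 = 28,  a_{10} = 1,  a_{11} = 13.
Since a_{11} = a_1 = 13, the sequence is periodic with period 10.
So a_{61} = a_{1 + ((61-1) mod 10)} = a_1 = 13.

13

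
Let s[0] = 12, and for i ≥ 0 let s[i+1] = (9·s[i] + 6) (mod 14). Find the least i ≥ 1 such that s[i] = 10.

2

We have s[0] = 12; s[1] = 2; s[2] = 10; s[3] = 12.
The sequence repeats with period 3.
The value 10 first appears (with i ≥ 1) at s[2].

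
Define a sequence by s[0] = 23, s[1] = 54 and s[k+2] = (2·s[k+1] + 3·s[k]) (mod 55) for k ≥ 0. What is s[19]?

21

Computing terms: s[0] = 23, s[1] = 54, s[2] = 12, s[3] = 21, s[4] = 23, s[5] = 54.
The sequence repeats with period 4.
So s[19] = s[0 + ((19-0) mod 4)] = s[3] = 21.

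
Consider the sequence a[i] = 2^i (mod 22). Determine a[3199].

Computing terms: a[1] = 2, a[2] = 4, a[3] = 8, a[4] = 16, a[5] = 10, a[6] = 20, a[7] = 18, a[8] = 14, a[9] = 6, a[10] = 12, a[11] = 2.
The sequence repeats with period 10.
(3199 - 1) mod 10 = 8, so a[3199] = a[9] = 6.

6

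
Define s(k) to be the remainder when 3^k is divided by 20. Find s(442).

9

Computing terms: s(0) = 1, s(1) = 3, s(2) = 9, s(3) = 7, s(4) = 1.
The sequence repeats with period 4.
So s(442) = s(0 + ((442-0) mod 4)) = s(2) = 9.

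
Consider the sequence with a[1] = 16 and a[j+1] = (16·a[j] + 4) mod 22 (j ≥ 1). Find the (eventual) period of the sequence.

Listing terms: a[1] = 16,  a[2] = 18,  a[3] = 6,  a[4] = 12,  a[5] = 20,  a[6] = 16.
The sequence repeats with period 5.

5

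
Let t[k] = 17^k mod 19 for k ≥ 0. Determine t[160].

We have t[0] = 1,  t[1] = 17,  t[2] = 4,  t[3] = 11,  t[4] = 16,  t[5] = 6,  t[6] = 7,  t[7] = 5,  t[8] = 9,  t[9] = 1.
The sequence repeats with period 9.
So t[160] = t[0 + ((160-0) mod 9)] = t[7] = 5.

5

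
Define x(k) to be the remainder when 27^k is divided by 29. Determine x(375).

11

x(1) = 27; x(2) = 4; x(3) = 21; x(4) = 16; x(5) = 26; x(6) = 6; x(7) = 17; x(8) = 24; x(9) = 10; x(10) = 9; x(11) = 11; x(12) = 7; x(13) = 15; x(14) = 28; x(15) = 2; x(16) = 25; x(17) = 8; x(18) = 13; x(19) = 3; x(20) = 23; x(21) = 12; x(22) = 5; x(23) = 19; x(24) = 20; x(25) = 18; x(26) = 22; x(27) = 14; x(28) = 1; x(29) = 27.
The sequence repeats with period 28.
So x(375) = x(1 + ((375-1) mod 28)) = x(11) = 11.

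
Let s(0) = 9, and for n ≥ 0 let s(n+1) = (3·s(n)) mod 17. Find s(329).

We have s(0) = 9,  s(1) = 10,  s(2) = 13,  s(3) = 5,  s(4) = 15,  s(5) = 11,  s(6) = 16,  s(7) = 14,  s(8) = 8,  s(9) = 7,  s(10) = 4,  s(11) = 12,  s(12) = 2,  s(13) = 6,  s(14) = 1,  s(15) = 3,  s(16) = 9.
Since s(16) = s(0) = 9, the sequence is periodic with period 16.
So s(329) = s(0 + ((329-0) mod 16)) = s(9) = 7.

7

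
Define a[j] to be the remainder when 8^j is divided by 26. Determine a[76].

a[1] = 8, a[2] = 12, a[3] = 18, a[4] = 14, a[5] = 8.
The sequence repeats with period 4.
(76 - 1) mod 4 = 3, so a[76] = a[4] = 14.

14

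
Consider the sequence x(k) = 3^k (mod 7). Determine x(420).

Computing terms: x(0) = 1; x(1) = 3; x(2) = 2; x(3) = 6; x(4) = 4; x(5) = 5; x(6) = 1.
Since x(6) = x(0) = 1, the sequence is periodic with period 6.
(420 - 0) mod 6 = 0, so x(420) = x(0) = 1.

1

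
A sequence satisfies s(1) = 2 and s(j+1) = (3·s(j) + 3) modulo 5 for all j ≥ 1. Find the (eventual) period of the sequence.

Computing terms: s(1) = 2; s(2) = 4; s(3) = 0; s(4) = 3; s(5) = 2.
The sequence repeats with period 4.

4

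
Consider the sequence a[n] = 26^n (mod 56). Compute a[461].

24

Computing terms: a[1] = 26,  a[2] = 4,  a[3] = 48,  a[4] = 16,  a[5] = 24,  a[6] = 8,  a[7] = 40,  a[8] = 32,  a[9] = 48.
Since a[9] = a[3] = 48, the sequence is eventually periodic: after a pre-period of length 2 it cycles with period 6.
For n ≥ 3, a[n] depends only on (n - 3) mod 6. (461 - 3) mod 6 = 2, so a[461] = a[5] = 24.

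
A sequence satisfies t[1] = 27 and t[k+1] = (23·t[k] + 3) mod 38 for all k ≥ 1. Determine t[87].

Listing terms: t[1] = 27,  t[2] = 16,  t[3] = 29,  t[4] = 24,  t[5] = 23,  t[6] = 0,  t[7] = 3,  t[8] = 34,  t[9] = 25,  t[10] = 8,  t[11] = 35,  t[12] = 10,  t[13] = 5,  t[14] = 4,  t[15] = 19,  t[16] = 22,  t[17] = 15,  t[18] = 6,  t[19] = 27.
Since t[19] = t[1] = 27, the sequence is periodic with period 18.
(87 - 1) mod 18 = 14, so t[87] = t[15] = 19.

19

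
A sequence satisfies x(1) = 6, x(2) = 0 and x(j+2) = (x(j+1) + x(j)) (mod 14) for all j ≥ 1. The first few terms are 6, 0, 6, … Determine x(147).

6

x(1) = 6, x(2) = 0, x(3) = 6, x(4) = 6, x(5) = 12, x(6) = 4, x(7) = 2, x(8) = 6, x(9) = 8, x(10) = 0, x(11) = 8, x(12) = 8, x(13) = 2, x(14) = 10, x(15) = 12, x(16) = 8, x(17) = 6, x(18) = 0.
Since (x(17), x(18)) = (x(1), x(2)) = (6, 0) (two consecutive terms determine the rest), the sequence is periodic with period 16.
So x(147) = x(1 + ((147-1) mod 16)) = x(3) = 6.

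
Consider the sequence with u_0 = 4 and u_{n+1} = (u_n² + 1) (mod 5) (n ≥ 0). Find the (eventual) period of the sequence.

Listing terms: u_0 = 4, u_1 = 2, u_2 = 0, u_3 = 1, u_4 = 2.
Since u_4 = u_1 = 2, the sequence is eventually periodic: after a pre-period of length 1 it cycles with period 3.

3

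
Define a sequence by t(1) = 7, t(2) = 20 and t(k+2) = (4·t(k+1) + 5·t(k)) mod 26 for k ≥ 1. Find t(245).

7

Computing terms: t(1) = 7; t(2) = 20; t(3) = 11; t(4) = 14; t(5) = 7; t(6) = 20.
Since (t(5), t(6)) = (t(1), t(2)) = (7, 20) (two consecutive terms determine the rest), the sequence is periodic with period 4.
So t(245) = t(1 + ((245-1) mod 4)) = t(1) = 7.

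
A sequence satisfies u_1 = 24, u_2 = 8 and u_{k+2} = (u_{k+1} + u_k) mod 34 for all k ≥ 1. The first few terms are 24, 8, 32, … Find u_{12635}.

6

u_1 = 24,  u_2 = 8,  u_3 = 32,  u_4 = 6,  u_5 = 4,  u_6 = 10,  u_7 = 14,  u_8 = 24,  u_9 = 4,  u_{10} = 28,  u_{11} = 32,  u_{12} = 26,  u_{13} = 24,  u_{14} = 16,  u_{15} = 6,  u_{16} = 22,  u_{17} = 28,  u_{18} = 16,  u_{19} = 10,  u_{20} = 26,  u_{21} = 2,  u_{22} = 28,  u_{23} = 30,  u_{24} = 24,  u_{25} = 20,  u_{26} = 10,  u_{27} = 30,  u_{28} = 6,  u_{29} = 2,  u_{30} = 8,  u_{31} = 10,  u_{32} = 18,  u_{33} = 28,  u_{34} = 12,  u_{35} = 6,  u_{36} = 18,  u_{37} = 24,  u_{38} = 8.
Since (u_{37}, u_{38}) = (u_1, u_2) = (24, 8) (two consecutive terms determine the rest), the sequence is periodic with period 36.
(12635 - 1) mod 36 = 34, so u_{12635} = u_{35} = 6.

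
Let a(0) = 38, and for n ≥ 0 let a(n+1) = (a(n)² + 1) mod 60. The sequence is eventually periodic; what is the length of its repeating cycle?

6

Listing terms: a(0) = 38; a(1) = 5; a(2) = 26; a(3) = 17; a(4) = 50; a(5) = 41; a(6) = 2; a(7) = 5.
Since a(7) = a(1) = 5, the sequence is eventually periodic: after a pre-period of length 1 it cycles with period 6.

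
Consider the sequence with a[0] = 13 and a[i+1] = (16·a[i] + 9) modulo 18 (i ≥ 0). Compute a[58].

1

Listing terms: a[0] = 13; a[1] = 1; a[2] = 7; a[3] = 13.
The sequence repeats with period 3.
So a[58] = a[0 + ((58-0) mod 3)] = a[1] = 1.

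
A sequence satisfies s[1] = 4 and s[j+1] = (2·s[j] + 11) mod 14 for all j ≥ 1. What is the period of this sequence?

3

Computing terms: s[1] = 4; s[2] = 5; s[3] = 7; s[4] = 11; s[5] = 5.
Since s[5] = s[2] = 5, the sequence is eventually periodic: after a pre-period of length 1 it cycles with period 3.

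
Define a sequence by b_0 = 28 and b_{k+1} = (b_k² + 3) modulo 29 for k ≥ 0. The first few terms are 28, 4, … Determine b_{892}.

10

We have b_0 = 28,  b_1 = 4,  b_2 = 19,  b_3 = 16,  b_4 = 27,  b_5 = 7,  b_6 = 23,  b_7 = 10,  b_8 = 16.
Since b_8 = b_3 = 16, the sequence is eventually periodic: after a pre-period of length 3 it cycles with period 5.
For k ≥ 3, b_k depends only on (k - 3) mod 5. (892 - 3) mod 5 = 4, so b_{892} = b_7 = 10.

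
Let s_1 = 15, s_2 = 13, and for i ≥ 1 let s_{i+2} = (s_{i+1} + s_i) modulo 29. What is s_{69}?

We have s_1 = 15,  s_2 = 13,  s_3 = 28,  s_4 = 12,  s_5 = 11,  s_6 = 23,  s_7 = 5,  s_8 = 28,  s_9 = 4,  s_{10} = 3,  s_{11} = 7,  s_{12} = 10,  s_{13} = 17,  s_{14} = 27,  s_{15} = 15,  s_{16} = 13.
Since (s_{15}, s_{16}) = (s_1, s_2) = (15, 13) (two consecutive terms determine the rest), the sequence is periodic with period 14.
So s_{69} = s_{1 + ((69-1) mod 14)} = s_{13} = 17.

17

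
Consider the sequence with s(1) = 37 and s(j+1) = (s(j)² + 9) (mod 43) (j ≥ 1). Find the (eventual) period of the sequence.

3

We have s(1) = 37, s(2) = 2, s(3) = 13, s(4) = 6, s(5) = 2.
Since s(5) = s(2) = 2, the sequence is eventually periodic: after a pre-period of length 1 it cycles with period 3.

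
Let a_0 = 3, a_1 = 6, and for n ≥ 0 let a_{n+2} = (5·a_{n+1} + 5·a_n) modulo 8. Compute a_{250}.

4

Listing terms: a_0 = 3, a_1 = 6, a_2 = 5, a_3 = 7, a_4 = 4, a_5 = 7, a_6 = 7, a_7 = 6, a_8 = 1, a_9 = 3, a_{10} = 4, a_{11} = 3, a_{12} = 3, a_{13} = 6.
The sequence repeats with period 12.
So a_{250} = a_{0 + ((250-0) mod 12)} = a_{10} = 4.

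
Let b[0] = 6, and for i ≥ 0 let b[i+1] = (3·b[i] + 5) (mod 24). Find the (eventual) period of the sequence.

4

We have b[0] = 6,  b[1] = 23,  b[2] = 2,  b[3] = 11,  b[4] = 14,  b[5] = 23.
Since b[5] = b[1] = 23, the sequence is eventually periodic: after a pre-period of length 1 it cycles with period 4.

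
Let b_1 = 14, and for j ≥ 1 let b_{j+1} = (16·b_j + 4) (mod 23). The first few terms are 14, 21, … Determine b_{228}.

2

We have b_1 = 14, b_2 = 21, b_3 = 18, b_4 = 16, b_5 = 7, b_6 = 1, b_7 = 20, b_8 = 2, b_9 = 13, b_{10} = 5, b_{11} = 15, b_{12} = 14.
The sequence repeats with period 11.
So b_{228} = b_{1 + ((228-1) mod 11)} = b_8 = 2.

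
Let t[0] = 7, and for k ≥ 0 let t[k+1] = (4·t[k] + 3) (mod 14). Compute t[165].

We have t[0] = 7; t[1] = 3; t[2] = 1; t[3] = 7.
Since t[3] = t[0] = 7, the sequence is periodic with period 3.
(165 - 0) mod 3 = 0, so t[165] = t[0] = 7.

7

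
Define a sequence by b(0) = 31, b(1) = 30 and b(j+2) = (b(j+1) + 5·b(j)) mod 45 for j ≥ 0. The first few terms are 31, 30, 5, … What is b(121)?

0

Listing terms: b(0) = 31,  b(1) = 30,  b(2) = 5,  b(3) = 20,  b(4) = 0,  b(5) = 10,  b(6) = 10,  b(7) = 15,  b(8) = 20,  b(9) = 5,  b(10) = 15,  b(11) = 40,  b(12) = 25,  b(13) = 0,  b(14) = 35,  b(15) = 35,  b(16) = 30,  b(17) = 25,  b(18) = 40,  b(19) = 30,  b(20) = 5.
Since (b(19), b(20)) = (b(1), b(2)) = (30, 5) (two consecutive terms determine the rest), the sequence is eventually periodic: after a pre-period of length 1 it cycles with period 18.
For j ≥ 1, b(j) depends only on (j - 1) mod 18. (121 - 1) mod 18 = 12, so b(121) = b(13) = 0.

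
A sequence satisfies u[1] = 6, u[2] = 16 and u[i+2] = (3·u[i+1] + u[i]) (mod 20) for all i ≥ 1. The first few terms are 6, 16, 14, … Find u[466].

Computing terms: u[1] = 6, u[2] = 16, u[3] = 14, u[4] = 18, u[5] = 8, u[6] = 2, u[7] = 14, u[8] = 4, u[9] = 6, u[10] = 2, u[11] = 12, u[12] = 18, u[13] = 6, u[14] = 16.
The sequence repeats with period 12.
(466 - 1) mod 12 = 9, so u[466] = u[10] = 2.

2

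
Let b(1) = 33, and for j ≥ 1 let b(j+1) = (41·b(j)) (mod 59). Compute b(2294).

13

Computing terms: b(1) = 33, b(2) = 55, b(3) = 13, b(4) = 2, b(5) = 23, b(6) = 58, b(7) = 18, b(8) = 30, b(9) = 50, b(10) = 44, b(11) = 34, b(12) = 37, b(13) = 42, b(14) = 11, b(15) = 38, b(16) = 24, b(17) = 40, b(18) = 47, b(19) = 39, b(20) = 6, b(21) = 10, b(22) = 56, b(23) = 54, b(24) = 31, b(25) = 32, b(26) = 14, b(27) = 43, b(28) = 52, b(29) = 8, b(30) = 33.
The sequence repeats with period 29.
(2294 - 1) mod 29 = 2, so b(2294) = b(3) = 13.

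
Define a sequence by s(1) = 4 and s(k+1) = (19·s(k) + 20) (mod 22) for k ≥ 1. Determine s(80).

20

We have s(1) = 4, s(2) = 8, s(3) = 18, s(4) = 10, s(5) = 12, s(6) = 6, s(7) = 2, s(8) = 14, s(9) = 0, s(10) = 20, s(11) = 4.
The sequence repeats with period 10.
(80 - 1) mod 10 = 9, so s(80) = s(10) = 20.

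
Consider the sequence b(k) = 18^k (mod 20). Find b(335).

Computing terms: b(1) = 18,  b(2) = 4,  b(3) = 12,  b(4) = 16,  b(5) = 8,  b(6) = 4.
Since b(6) = b(2) = 4, the sequence is eventually periodic: after a pre-period of length 1 it cycles with period 4.
For k ≥ 2, b(k) depends only on (k - 2) mod 4. (335 - 2) mod 4 = 1, so b(335) = b(3) = 12.

12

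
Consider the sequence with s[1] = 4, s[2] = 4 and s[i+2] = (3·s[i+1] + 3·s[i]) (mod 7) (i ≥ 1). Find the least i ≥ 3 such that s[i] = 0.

4

Computing terms: s[1] = 4,  s[2] = 4,  s[3] = 3,  s[4] = 0,  s[5] = 2,  s[6] = 6,  s[7] = 3,  s[8] = 6,  s[9] = 6,  s[10] = 1,  s[11] = 0,  s[12] = 3,  s[13] = 2,  s[14] = 1,  s[15] = 2,  s[16] = 2,  s[17] = 5,  s[18] = 0,  s[19] = 1,  s[20] = 3,  s[21] = 5,  s[22] = 3,  s[23] = 3,  s[24] = 4,  s[25] = 0,  s[26] = 5,  s[27] = 1,  s[28] = 4,  s[29] = 1,  s[30] = 1,  s[31] = 6,  s[32] = 0,  s[33] = 4,  s[34] = 5,  s[35] = 6,  s[36] = 5,  s[37] = 5,  s[38] = 2,  s[39] = 0,  s[40] = 6,  s[41] = 4,  s[42] = 2,  s[43] = 4,  s[44] = 4.
Since (s[43], s[44]) = (s[1], s[2]) = (4, 4) (two consecutive terms determine the rest), the sequence is periodic with period 42.
The value 0 first appears (with i ≥ 3) at s[4].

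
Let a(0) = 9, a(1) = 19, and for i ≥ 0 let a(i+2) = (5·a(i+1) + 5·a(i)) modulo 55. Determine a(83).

25

a(0) = 9, a(1) = 19, a(2) = 30, a(3) = 25, a(4) = 0, a(5) = 15, a(6) = 20, a(7) = 10, a(8) = 40, a(9) = 30, a(10) = 20, a(11) = 30, a(12) = 30, a(13) = 25.
Since (a(12), a(13)) = (a(2), a(3)) = (30, 25) (two consecutive terms determine the rest), the sequence is eventually periodic: after a pre-period of length 2 it cycles with period 10.
For i ≥ 2, a(i) depends only on (i - 2) mod 10. (83 - 2) mod 10 = 1, so a(83) = a(3) = 25.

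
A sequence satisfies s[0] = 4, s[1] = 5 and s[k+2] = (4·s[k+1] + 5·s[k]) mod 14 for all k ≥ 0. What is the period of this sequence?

6

s[0] = 4, s[1] = 5, s[2] = 12, s[3] = 3, s[4] = 2, s[5] = 9, s[6] = 4, s[7] = 5.
Since (s[6], s[7]) = (s[0], s[1]) = (4, 5) (two consecutive terms determine the rest), the sequence is periodic with period 6.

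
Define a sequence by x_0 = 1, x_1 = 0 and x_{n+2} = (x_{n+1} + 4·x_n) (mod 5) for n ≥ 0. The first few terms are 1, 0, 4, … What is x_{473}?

1

x_0 = 1,  x_1 = 0,  x_2 = 4,  x_3 = 4,  x_4 = 0,  x_5 = 1,  x_6 = 1,  x_7 = 0.
The sequence repeats with period 6.
So x_{473} = x_{0 + ((473-0) mod 6)} = x_5 = 1.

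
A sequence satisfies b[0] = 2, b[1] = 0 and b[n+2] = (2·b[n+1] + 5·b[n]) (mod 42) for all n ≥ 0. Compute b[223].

18

Computing terms: b[0] = 2,  b[1] = 0,  b[2] = 10,  b[3] = 20,  b[4] = 6,  b[5] = 28,  b[6] = 2,  b[7] = 18,  b[8] = 4,  b[9] = 14,  b[10] = 6,  b[11] = 40,  b[12] = 26,  b[13] = 0,  b[14] = 4,  b[15] = 8,  b[16] = 36,  b[17] = 28,  b[18] = 26,  b[19] = 24,  b[20] = 10,  b[21] = 14,  b[22] = 36,  b[23] = 16,  b[24] = 2,  b[25] = 0.
Since (b[24], b[25]) = (b[0], b[1]) = (2, 0) (two consecutive terms determine the rest), the sequence is periodic with period 24.
(223 - 0) mod 24 = 7, so b[223] = b[7] = 18.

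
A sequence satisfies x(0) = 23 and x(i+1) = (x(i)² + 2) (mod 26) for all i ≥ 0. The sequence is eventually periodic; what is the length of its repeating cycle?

Computing terms: x(0) = 23; x(1) = 11; x(2) = 19; x(3) = 25; x(4) = 3; x(5) = 11.
Since x(5) = x(1) = 11, the sequence is eventually periodic: after a pre-period of length 1 it cycles with period 4.

4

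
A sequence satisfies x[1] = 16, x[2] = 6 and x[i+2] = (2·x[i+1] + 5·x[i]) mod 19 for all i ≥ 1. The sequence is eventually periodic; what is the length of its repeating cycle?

x[1] = 16,  x[2] = 6,  x[3] = 16,  x[4] = 5,  x[5] = 14,  x[6] = 15,  x[7] = 5,  x[8] = 9,  x[9] = 5,  x[10] = 17,  x[11] = 2,  x[12] = 13,  x[13] = 17,  x[14] = 4,  x[15] = 17,  x[16] = 16,  x[17] = 3,  x[18] = 10,  x[19] = 16,  x[20] = 6.
Since (x[19], x[20]) = (x[1], x[2]) = (16, 6) (two consecutive terms determine the rest), the sequence is periodic with period 18.

18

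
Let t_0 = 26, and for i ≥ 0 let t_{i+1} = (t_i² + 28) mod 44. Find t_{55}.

Computing terms: t_0 = 26,  t_1 = 0,  t_2 = 28,  t_3 = 20,  t_4 = 32,  t_5 = 40,  t_6 = 0.
Since t_6 = t_1 = 0, the sequence is eventually periodic: after a pre-period of length 1 it cycles with period 5.
For i ≥ 1, t_i depends only on (i - 1) mod 5. (55 - 1) mod 5 = 4, so t_{55} = t_5 = 40.

40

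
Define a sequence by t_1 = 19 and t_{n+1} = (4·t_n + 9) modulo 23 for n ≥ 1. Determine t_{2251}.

18

Computing terms: t_1 = 19; t_2 = 16; t_3 = 4; t_4 = 2; t_5 = 17; t_6 = 8; t_7 = 18; t_8 = 12; t_9 = 11; t_{10} = 7; t_{11} = 14; t_{12} = 19.
The sequence repeats with period 11.
(2251 - 1) mod 11 = 6, so t_{2251} = t_7 = 18.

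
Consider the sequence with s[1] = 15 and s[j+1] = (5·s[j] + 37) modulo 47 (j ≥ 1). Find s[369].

We have s[1] = 15,  s[2] = 18,  s[3] = 33,  s[4] = 14,  s[5] = 13,  s[6] = 8,  s[7] = 30,  s[8] = 46,  s[9] = 32,  s[10] = 9,  s[11] = 35,  s[12] = 24,  s[13] = 16,  s[14] = 23,  s[15] = 11,  s[16] = 45,  s[17] = 27,  s[18] = 31,  s[19] = 4,  s[20] = 10,  s[21] = 40,  s[22] = 2,  s[23] = 0,  s[24] = 37,  s[25] = 34,  s[26] = 19,  s[27] = 38,  s[28] = 39,  s[29] = 44,  s[30] = 22,  s[31] = 6,  s[32] = 20,  s[33] = 43,  s[34] = 17,  s[35] = 28,  s[36] = 36,  s[37] = 29,  s[38] = 41,  s[39] = 7,  s[40] = 25,  s[41] = 21,  s[42] = 1,  s[43] = 42,  s[44] = 12,  s[45] = 3,  s[46] = 5,  s[47] = 15.
Since s[47] = s[1] = 15, the sequence is periodic with period 46.
(369 - 1) mod 46 = 0, so s[369] = s[1] = 15.

15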